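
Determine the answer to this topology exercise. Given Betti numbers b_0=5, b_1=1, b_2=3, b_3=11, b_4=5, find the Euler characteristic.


chi = sum_k (-1)^k b_k.
= (5) + (-1) + (3) + (-11) + (5)
= 1

1


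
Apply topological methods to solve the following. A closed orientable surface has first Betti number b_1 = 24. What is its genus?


For a closed orientable surface: b_1 = 2g.
24 = 2g
g = 24 / 2 = 12

12


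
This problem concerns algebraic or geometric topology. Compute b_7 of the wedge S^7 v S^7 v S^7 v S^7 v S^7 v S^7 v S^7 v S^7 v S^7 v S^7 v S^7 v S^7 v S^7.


For a wedge of spheres, H_k (k>0) is free on one generator per sphere of dimension k.
Spheres of dimension 7: count = 13.
b_7 = 13

13


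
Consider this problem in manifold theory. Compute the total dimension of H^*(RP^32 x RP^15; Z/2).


dim H^*(RP^n; Z/2) = n+1 (one Z/2 in each degree 0..n).
Total Betti number is multiplicative.
Total = (32+1) * (15+1) = 33 * 16 = 528

528


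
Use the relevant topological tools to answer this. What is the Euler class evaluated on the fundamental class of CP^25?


For any closed oriented manifold, <e(TM),[M]> = chi(M).
chi(CP^25) = 25+1 = 26

26


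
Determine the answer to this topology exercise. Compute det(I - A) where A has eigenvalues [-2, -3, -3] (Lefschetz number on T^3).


For a torus self-map: L(f) = det(I - A) where A acts on H_1.
L(f) = (1--2) * (1--3) * (1--3) = 3 * 4 * 4 = 48

48


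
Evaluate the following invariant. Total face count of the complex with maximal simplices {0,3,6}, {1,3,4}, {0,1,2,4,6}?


Each maximal simplex on m vertices has 2^m - 1 nonempty faces.
Take the union (dedupe shared faces).
Total distinct faces = 38

38


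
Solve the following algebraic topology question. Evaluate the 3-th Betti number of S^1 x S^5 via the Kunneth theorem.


Each S^d has Poincare polynomial 1 + t^d.
The product S^1 x S^5 has Poincare polynomial prod(1+t^d_i).
Expanding: b_0=1, b_1=1, b_5=1, b_6=1.
b_3 = 0

0


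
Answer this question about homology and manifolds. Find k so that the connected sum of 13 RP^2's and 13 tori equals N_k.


Since a >= 1, the sum is non-orientable; each T^2 can be replaced by RP^2 # RP^2 (since T^2#RP^2 = 3RP^2).
Total crosscaps k = 13 + 2*13 = 39.
Check via chi: chi = 13*1 + 13*0 - (13+13-1)*2 = -37 = 2 - k = -37. Consistent.

39


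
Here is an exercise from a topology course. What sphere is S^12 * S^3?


Join of spheres: S^m * S^n = S^{m+n+1}.
dim = 12 + 3 + 1 = 16

16


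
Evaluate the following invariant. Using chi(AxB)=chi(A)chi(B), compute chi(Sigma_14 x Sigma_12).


chi(Sigma_14) = 2 - 2*14 = -26
chi(Sigma_12) = 2 - 2*12 = -22
chi(product) = (-26) * (-22) = 572

572


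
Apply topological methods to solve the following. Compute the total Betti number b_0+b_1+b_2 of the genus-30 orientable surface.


For Sigma_30: b_0 = 1, b_1 = 2g = 60, b_2 = 1.
Total = 1 + 60 + 1 = 62

62


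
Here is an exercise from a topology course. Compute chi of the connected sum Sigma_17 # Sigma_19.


chi(Sigma_17) = 2 - 2*17 = -32
chi(Sigma_19) = 2 - 2*19 = -36
For surfaces: chi(A#B) = chi(A) + chi(B) - 2.
chi = -32 + -36 - 2 = -70

-70


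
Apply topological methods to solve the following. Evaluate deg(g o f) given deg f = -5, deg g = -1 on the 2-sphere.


Degree is multiplicative under composition: deg(g o f) = deg(g) * deg(f).
= -1 * -5 = 5

5


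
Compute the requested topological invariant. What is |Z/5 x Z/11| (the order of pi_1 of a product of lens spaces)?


pi_1(X x Y) = pi_1(X) x pi_1(Y).
pi_1(L(5,1)) = Z/5, pi_1(L(11,1)) = Z/11.
|Z/5 x Z/11| = 5 * 11 = 55

55


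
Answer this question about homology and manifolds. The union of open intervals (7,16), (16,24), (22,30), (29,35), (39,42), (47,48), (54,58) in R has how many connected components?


Sort and merge overlapping open intervals.
Merged: (7,16), (16,35), (39,42), (47,48), (54,58).
Number of components = 5

5


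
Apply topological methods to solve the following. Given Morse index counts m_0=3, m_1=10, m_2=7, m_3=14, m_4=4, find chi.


Morse theory: chi(M) = sum_k (-1)^k m_k where m_k = #(index-k critical points).
= (3) + (-10) + (7) + (-14) + (4) = -10

-10


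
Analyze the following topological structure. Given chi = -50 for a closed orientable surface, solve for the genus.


chi = 2 - 2g for closed orientable surfaces.
-50 = 2 - 2g
2g = 2 - (-50) = 52
g = 26

26


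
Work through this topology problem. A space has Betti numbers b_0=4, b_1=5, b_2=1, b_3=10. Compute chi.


chi = sum_k (-1)^k b_k.
= (4) + (-5) + (1) + (-10)
= -10

-10


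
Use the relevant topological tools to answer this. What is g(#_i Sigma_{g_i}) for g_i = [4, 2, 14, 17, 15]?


Genus is additive under connected sum of orientable surfaces.
g = 4 + 2 + 14 + 17 + 15 = 52

52


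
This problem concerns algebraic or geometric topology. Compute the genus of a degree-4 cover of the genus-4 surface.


For an n-sheeted cover: chi(E) = n * chi(B).
chi(Sigma_4) = 2 - 2*4 = -6.
chi(E) = 4 * (-6) = -24.
genus(E) = (2 - chi(E))/2 = (2 - (-24))/2 = 26/2 = 13

13


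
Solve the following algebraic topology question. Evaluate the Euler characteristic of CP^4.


CP^4 has one cell in each even dimension 0, 2, ..., 2*4 (4+1 cells total).
All cells are even-dimensional, so chi = number of cells.
chi = 4 + 1 = 5

5


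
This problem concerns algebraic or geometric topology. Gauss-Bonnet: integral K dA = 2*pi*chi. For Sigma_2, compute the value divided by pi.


Gauss-Bonnet: integral K dA = 2*pi*chi(M).
chi(Sigma_2) = 2 - 2*2 = -2.
(integral K dA)/pi = 2*chi = 2*(-2) = -4

-4


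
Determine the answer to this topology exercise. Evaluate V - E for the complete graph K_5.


K_5: V = 5, E = C(5,2) = 10.
chi = V - E = 5 - 10 = -5

-5


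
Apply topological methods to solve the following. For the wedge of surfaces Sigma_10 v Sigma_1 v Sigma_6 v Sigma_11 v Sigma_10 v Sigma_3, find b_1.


For a wedge X v Y: reduced H_k(X v Y) = H_k(X) + H_k(Y).
Each Sigma_g contributes b_1 = 2g.
b_1 = 20 + 2 + 12 + 22 + 20 + 6 = 82

82


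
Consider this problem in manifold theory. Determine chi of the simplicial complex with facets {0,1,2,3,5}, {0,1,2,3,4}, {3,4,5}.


Enumerate all faces; f-vector: f_0=6, f_1=15, f_2=17, f_3=9, f_4=2.
chi = sum (-1)^k f_k = 1

1


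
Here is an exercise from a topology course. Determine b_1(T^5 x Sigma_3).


pi_1(A x B) = pi_1(A) x pi_1(B); rank of abelianization = b_1.
b_1(T^5) = 5, b_1(Sigma_3) = 2*3 = 6.
b_1(product) = 5 + 6 = 11

11


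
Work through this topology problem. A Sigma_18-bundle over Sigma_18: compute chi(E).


For a fiber bundle F -> E -> B (with CW structure): chi(E) = chi(B) * chi(F).
chi(Sigma_18) = -34, chi(Sigma_18) = -34.
chi(E) = (-34) * (-34) = 1156

1156


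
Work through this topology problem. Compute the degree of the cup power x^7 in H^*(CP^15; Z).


|x| = 2 in H^*(CP^n).
|x^7| = 7 * |x| = 7 * 2 = 14

14


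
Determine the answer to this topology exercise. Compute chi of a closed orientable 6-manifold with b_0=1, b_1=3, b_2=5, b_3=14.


By Poincare duality b_k = b_{6-k}, so full Betti numbers: b_0=1, b_1=3, b_2=5, b_3=14, b_4=5, b_5=3, b_6=1.
chi = sum (-1)^k b_k = -8

-8


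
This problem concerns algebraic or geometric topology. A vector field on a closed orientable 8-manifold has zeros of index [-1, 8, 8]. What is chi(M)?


Poincare-Hopf: chi(M) = sum of indices of zeros.
chi = (-1) + (8) + (8) = 15

15


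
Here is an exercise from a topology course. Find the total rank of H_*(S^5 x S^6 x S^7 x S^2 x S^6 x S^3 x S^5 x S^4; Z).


Total Betti number is multiplicative under products.
Each S^d (d>=1) has total Betti number 2.
There are 8 sphere factors.
Total = 2^8 = 256

256


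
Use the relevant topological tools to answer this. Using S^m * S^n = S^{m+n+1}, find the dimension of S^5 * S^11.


Join of spheres: S^m * S^n = S^{m+n+1}.
dim = 5 + 11 + 1 = 17

17


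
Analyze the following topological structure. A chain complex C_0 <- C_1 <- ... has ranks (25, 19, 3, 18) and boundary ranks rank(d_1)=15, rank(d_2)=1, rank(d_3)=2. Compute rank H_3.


rank H_k = rank(ker d_k) - rank(im d_{k+1}).
rank(ker d_3) = rank(C_3) - rank(d_3) = 18 - 2 = 16.
rank(im d_{3+1}) = 0.
rank H_3 = 16 - 0 = 16

16


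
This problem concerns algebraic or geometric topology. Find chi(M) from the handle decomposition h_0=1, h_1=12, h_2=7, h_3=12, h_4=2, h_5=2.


Handles of index k contribute (-1)^k to chi (same as CW cells).
chi = (1) + (-12) + (7) + (-12) + (2) + (-2) = -16

-16


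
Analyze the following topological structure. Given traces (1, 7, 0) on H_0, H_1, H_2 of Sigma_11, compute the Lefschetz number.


L(f) = tr(f_0*) - tr(f_1*) + tr(f_2*).
= 1 - (7) + (0)
= -6

-6


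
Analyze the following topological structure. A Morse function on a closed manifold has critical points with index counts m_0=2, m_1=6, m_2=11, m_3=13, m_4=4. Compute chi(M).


Morse theory: chi(M) = sum_k (-1)^k m_k where m_k = #(index-k critical points).
= (2) + (-6) + (11) + (-13) + (4) = -2

-2


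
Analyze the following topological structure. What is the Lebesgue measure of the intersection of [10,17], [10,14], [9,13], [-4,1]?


Intersection = [max(a_i), min(b_i)] = [10, 1].
Since 10 > 1, the intersection is empty.
Length = 0

0


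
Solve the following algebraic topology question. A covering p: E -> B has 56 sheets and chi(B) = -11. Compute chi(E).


For a finite covering: chi(E) = (number of sheets) * chi(B).
chi(E) = 56 * (-11) = -616

-616


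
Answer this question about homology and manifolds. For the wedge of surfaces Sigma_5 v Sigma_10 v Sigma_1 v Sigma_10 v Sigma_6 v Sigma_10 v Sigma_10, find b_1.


For a wedge X v Y: reduced H_k(X v Y) = H_k(X) + H_k(Y).
Each Sigma_g contributes b_1 = 2g.
b_1 = 10 + 20 + 2 + 20 + 12 + 20 + 20 = 104

104


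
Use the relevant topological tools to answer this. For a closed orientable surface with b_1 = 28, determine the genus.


For a closed orientable surface: b_1 = 2g.
28 = 2g
g = 28 / 2 = 14

14


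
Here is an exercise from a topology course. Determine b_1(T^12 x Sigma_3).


pi_1(A x B) = pi_1(A) x pi_1(B); rank of abelianization = b_1.
b_1(T^12) = 12, b_1(Sigma_3) = 2*3 = 6.
b_1(product) = 12 + 6 = 18

18


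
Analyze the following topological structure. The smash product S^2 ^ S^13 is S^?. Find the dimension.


S^m ^ S^n = S^{m+n}.
k = 2 + 13 = 15

15


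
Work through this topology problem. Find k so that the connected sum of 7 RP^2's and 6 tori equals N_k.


Since a >= 1, the sum is non-orientable; each T^2 can be replaced by RP^2 # RP^2 (since T^2#RP^2 = 3RP^2).
Total crosscaps k = 7 + 2*6 = 19.
Check via chi: chi = 7*1 + 6*0 - (7+6-1)*2 = -17 = 2 - k = -17. Consistent.

19


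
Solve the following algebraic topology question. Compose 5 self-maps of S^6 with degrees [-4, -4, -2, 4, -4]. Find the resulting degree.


Degree is multiplicative: deg(composition) = product of degrees.
= (-4) * (-4) * (-2) * (4) * (-4) = 512

512


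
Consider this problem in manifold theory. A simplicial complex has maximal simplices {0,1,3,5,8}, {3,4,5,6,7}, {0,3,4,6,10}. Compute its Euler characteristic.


Enumerate all faces; f-vector: f_0=9, f_1=25, f_2=29, f_3=15, f_4=3.
chi = sum (-1)^k f_k = 1

1


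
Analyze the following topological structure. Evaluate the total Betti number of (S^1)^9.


b_k(T^9) = C(9,k), so the sum over k is sum_k C(9,k) = 2^9.
Total = 2^9 = 512

512


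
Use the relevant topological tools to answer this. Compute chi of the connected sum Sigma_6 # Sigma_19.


chi(Sigma_6) = 2 - 2*6 = -10
chi(Sigma_19) = 2 - 2*19 = -36
For surfaces: chi(A#B) = chi(A) + chi(B) - 2.
chi = -10 + -36 - 2 = -48

-48


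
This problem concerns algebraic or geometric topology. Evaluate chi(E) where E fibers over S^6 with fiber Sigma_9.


chi(S^6) = 2 (n even), chi(Sigma_9) = 2 - 2*9 = -16.
chi(E) = 2 * (-16) = -32

-32


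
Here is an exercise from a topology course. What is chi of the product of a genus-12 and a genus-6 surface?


chi(Sigma_12) = 2 - 2*12 = -22
chi(Sigma_6) = 2 - 2*6 = -10
chi(product) = (-22) * (-10) = 220

220


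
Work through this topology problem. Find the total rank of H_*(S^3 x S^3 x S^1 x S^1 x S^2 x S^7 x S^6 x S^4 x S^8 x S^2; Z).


Total Betti number is multiplicative under products.
Each S^d (d>=1) has total Betti number 2.
There are 10 sphere factors.
Total = 2^10 = 1024

1024


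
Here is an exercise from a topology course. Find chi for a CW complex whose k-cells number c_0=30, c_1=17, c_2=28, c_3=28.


chi = sum_k (-1)^k c_k.
= (-1)^0*30 + (-1)^1*17 + (-1)^2*28 + (-1)^3*28
= (30) + (-17) + (28) + (-28)
= 13

13


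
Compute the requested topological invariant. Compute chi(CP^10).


CP^10 has one cell in each even dimension 0, 2, ..., 2*10 (10+1 cells total).
All cells are even-dimensional, so chi = number of cells.
chi = 10 + 1 = 11

11


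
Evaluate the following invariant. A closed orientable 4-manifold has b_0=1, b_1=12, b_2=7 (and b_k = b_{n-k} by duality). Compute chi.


By Poincare duality b_k = b_{4-k}, so full Betti numbers: b_0=1, b_1=12, b_2=7, b_3=12, b_4=1.
chi = sum (-1)^k b_k = -15

-15


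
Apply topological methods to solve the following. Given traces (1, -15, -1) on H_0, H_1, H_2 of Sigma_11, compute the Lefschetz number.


L(f) = tr(f_0*) - tr(f_1*) + tr(f_2*).
= 1 - (-15) + (-1)
= 15

15


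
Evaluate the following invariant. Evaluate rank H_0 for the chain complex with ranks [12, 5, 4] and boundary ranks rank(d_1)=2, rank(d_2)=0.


rank H_k = rank(ker d_k) - rank(im d_{k+1}).
rank(ker d_0) = rank(C_0) - rank(d_0) = 12 - 0 = 12.
rank(im d_{0+1}) = 2.
rank H_0 = 12 - 2 = 10

10


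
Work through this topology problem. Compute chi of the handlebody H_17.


A genus-g handlebody deformation retracts to a wedge of g circles.
chi(vee_g S^1) = 1 - g.
chi(H_17) = 1 - 17 = -16

-16


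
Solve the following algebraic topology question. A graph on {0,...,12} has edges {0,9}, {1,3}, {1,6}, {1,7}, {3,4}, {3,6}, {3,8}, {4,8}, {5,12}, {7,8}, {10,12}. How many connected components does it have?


Run DFS/union-find over 13 vertices.
V = 13, E = 11.
Number of components = 5

5


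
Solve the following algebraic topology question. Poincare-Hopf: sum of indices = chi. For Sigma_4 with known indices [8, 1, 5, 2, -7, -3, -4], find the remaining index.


Poincare-Hopf: sum of indices = chi(M).
chi(Sigma_4) = 2 - 2*4 = -6.
Sum of known indices = 2.
x = chi - (sum known) = -6 - (2) = -8

-8


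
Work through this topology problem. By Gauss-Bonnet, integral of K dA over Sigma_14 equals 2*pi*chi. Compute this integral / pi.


Gauss-Bonnet: integral K dA = 2*pi*chi(M).
chi(Sigma_14) = 2 - 2*14 = -26.
(integral K dA)/pi = 2*chi = 2*(-26) = -52

-52


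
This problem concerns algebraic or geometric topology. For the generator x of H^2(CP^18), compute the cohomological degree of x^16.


|x| = 2 in H^*(CP^n).
|x^16| = 16 * |x| = 16 * 2 = 32

32


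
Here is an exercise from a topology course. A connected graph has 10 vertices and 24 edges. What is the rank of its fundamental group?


For a connected graph: rank(pi_1) = b_1 = E - V + 1 = 1 - chi.
chi = V - E = 10 - 24 = -14.
rank = 1 - (-14) = 24 - 10 + 1 = 15

15


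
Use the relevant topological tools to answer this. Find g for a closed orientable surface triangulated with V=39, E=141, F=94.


chi = V - E + F = 39 - 141 + 94 = -8
For orientable closed surface: chi = 2 - 2g, so g = (2 - chi)/2.
g = (2 - (-8)) / 2 = 10 / 2 = 5

5


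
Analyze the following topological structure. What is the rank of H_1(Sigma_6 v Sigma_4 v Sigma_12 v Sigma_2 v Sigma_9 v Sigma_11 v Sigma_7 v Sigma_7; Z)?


For a wedge X v Y: reduced H_k(X v Y) = H_k(X) + H_k(Y).
Each Sigma_g contributes b_1 = 2g.
b_1 = 12 + 8 + 24 + 4 + 18 + 22 + 14 + 14 = 116

116


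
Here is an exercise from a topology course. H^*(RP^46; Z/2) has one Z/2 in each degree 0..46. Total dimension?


H^k(RP^46; Z/2) = Z/2 for each 0 <= k <= 46.
Total dimension = 46 + 1 = 47

47


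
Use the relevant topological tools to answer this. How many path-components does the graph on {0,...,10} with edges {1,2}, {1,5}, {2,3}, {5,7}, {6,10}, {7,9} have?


Run DFS/union-find over 11 vertices.
V = 11, E = 6.
Number of components = 5

5


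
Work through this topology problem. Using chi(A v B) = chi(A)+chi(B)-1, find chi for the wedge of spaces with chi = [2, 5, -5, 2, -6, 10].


chi(A v B) = chi(A) + chi(B) - 1 (one point identified).
For 6 spaces: chi = (sum chi_i) - (6 - 1).
sum = 8; chi = 8 - 5 = 3

3


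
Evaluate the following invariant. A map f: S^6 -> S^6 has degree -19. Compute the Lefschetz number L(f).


On S^6: L(f) = tr(f_0*) + (-1)^6 tr(f_6*) = 1 + (-1)^6 * deg(f).
L(f) = 1 + (-1)^6 * -19 = 1 + -19 = -18

-18


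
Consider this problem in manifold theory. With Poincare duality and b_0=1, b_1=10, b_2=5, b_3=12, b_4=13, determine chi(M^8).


By Poincare duality b_k = b_{8-k}, so full Betti numbers: b_0=1, b_1=10, b_2=5, b_3=12, b_4=13, b_5=12, b_6=5, b_7=10, b_8=1.
chi = sum (-1)^k b_k = -19

-19


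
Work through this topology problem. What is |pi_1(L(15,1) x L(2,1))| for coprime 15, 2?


pi_1(X x Y) = pi_1(X) x pi_1(Y).
pi_1(L(15,1)) = Z/15, pi_1(L(2,1)) = Z/2.
|Z/15 x Z/2| = 15 * 2 = 30

30


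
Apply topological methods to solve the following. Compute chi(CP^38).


CP^38 has one cell in each even dimension 0, 2, ..., 2*38 (38+1 cells total).
All cells are even-dimensional, so chi = number of cells.
chi = 38 + 1 = 39

39


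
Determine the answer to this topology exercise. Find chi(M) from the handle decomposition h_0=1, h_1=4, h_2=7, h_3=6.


Handles of index k contribute (-1)^k to chi (same as CW cells).
chi = (1) + (-4) + (7) + (-6) = -2

-2


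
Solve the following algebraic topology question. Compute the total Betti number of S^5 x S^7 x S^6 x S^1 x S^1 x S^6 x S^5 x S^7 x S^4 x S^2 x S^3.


Total Betti number is multiplicative under products.
Each S^d (d>=1) has total Betti number 2.
There are 11 sphere factors.
Total = 2^11 = 2048

2048


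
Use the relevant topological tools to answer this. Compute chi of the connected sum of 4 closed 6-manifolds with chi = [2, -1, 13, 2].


For n-manifolds: chi(A#B) = chi(A) + chi(B) - chi(S^6).
chi(S^6) = 1 + (-1)^6 = 2.
chi(#) = (sum chi_i) - (4-1)*chi(S^6) = 16 - 3*2 = 10

10


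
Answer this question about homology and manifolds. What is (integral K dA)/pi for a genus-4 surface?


Gauss-Bonnet: integral K dA = 2*pi*chi(M).
chi(Sigma_4) = 2 - 2*4 = -6.
(integral K dA)/pi = 2*chi = 2*(-6) = -12

-12


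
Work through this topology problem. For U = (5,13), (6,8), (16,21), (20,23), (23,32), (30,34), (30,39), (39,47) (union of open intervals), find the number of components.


Sort and merge overlapping open intervals.
Merged: (5,13), (16,23), (23,39), (39,47).
Number of components = 4

4


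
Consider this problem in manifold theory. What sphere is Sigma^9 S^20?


Each suspension raises dimension by 1: Sigma S^n = S^{n+1}.
Sigma^9 S^20 = S^{20+9} = S^29

29


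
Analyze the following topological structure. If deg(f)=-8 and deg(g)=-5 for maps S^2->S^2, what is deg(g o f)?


Degree is multiplicative under composition: deg(g o f) = deg(g) * deg(f).
= -5 * -8 = 40

40


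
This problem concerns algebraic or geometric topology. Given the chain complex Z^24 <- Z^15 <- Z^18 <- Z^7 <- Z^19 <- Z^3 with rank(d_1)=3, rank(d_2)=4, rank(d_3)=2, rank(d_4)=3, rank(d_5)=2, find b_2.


rank H_k = rank(ker d_k) - rank(im d_{k+1}).
rank(ker d_2) = rank(C_2) - rank(d_2) = 18 - 4 = 14.
rank(im d_{2+1}) = 2.
rank H_2 = 14 - 2 = 12

12


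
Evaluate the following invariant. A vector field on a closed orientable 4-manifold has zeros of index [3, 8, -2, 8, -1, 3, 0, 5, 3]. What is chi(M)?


Poincare-Hopf: chi(M) = sum of indices of zeros.
chi = (3) + (8) + (-2) + (8) + (-1) + (3) + (0) + (5) + (3) = 27

27


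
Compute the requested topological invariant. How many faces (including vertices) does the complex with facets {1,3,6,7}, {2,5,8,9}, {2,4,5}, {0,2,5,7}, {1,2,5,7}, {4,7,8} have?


Each maximal simplex on m vertices has 2^m - 1 nonempty faces.
Take the union (dedupe shared faces).
Total distinct faces = 55

55


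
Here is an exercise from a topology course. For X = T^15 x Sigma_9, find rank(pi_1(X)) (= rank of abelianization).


pi_1(A x B) = pi_1(A) x pi_1(B); rank of abelianization = b_1.
b_1(T^15) = 15, b_1(Sigma_9) = 2*9 = 18.
b_1(product) = 15 + 18 = 33

33


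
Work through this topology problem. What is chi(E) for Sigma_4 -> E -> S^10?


chi(S^10) = 2 (n even), chi(Sigma_4) = 2 - 2*4 = -6.
chi(E) = 2 * (-6) = -12

-12


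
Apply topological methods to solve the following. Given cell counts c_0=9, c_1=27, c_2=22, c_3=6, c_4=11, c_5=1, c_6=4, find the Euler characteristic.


chi = sum_k (-1)^k c_k.
= (-1)^0*9 + (-1)^1*27 + (-1)^2*22 + (-1)^3*6 + (-1)^4*11 + (-1)^5*1 + (-1)^6*4
= (9) + (-27) + (22) + (-6) + (11) + (-1) + (4)
= 12

12


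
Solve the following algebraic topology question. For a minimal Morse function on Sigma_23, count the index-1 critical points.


A perfect Morse function has m_k = b_k.
For Sigma_23: b_0=1, b_1=2g=46, b_2=1.
Saddles m_1 = 2g = 46

46


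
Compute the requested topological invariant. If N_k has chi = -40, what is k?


chi = 2 - k for closed non-orientable surfaces with k crosscaps.
-40 = 2 - k
k = 2 - (-40) = 42

42


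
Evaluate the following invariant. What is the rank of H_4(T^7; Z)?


By the Kunneth formula, b_k(T^n) = C(n,k).
b_4(T^7) = C(7,4).
C(7,4) = 7!/(4!*3!) = 35

35


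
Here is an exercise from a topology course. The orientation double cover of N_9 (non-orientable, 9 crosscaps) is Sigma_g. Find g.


chi(N_9) = 2 - 9 = -7.
Double cover: chi(Sigma_g) = 2 * chi(N_9) = 2*(-7) = -14.
2 - 2g = -14, so g = (2 - (-14))/2 = 16/2 = 8

8


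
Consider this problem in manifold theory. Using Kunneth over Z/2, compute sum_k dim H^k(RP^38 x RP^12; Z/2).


dim H^*(RP^n; Z/2) = n+1 (one Z/2 in each degree 0..n).
Total Betti number is multiplicative.
Total = (38+1) * (12+1) = 39 * 13 = 507

507


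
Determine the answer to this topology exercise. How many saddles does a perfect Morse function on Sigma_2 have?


A perfect Morse function has m_k = b_k.
For Sigma_2: b_0=1, b_1=2g=4, b_2=1.
Saddles m_1 = 2g = 4

4


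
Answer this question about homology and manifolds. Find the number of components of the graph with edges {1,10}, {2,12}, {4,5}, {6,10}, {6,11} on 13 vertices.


Run DFS/union-find over 13 vertices.
V = 13, E = 5.
Number of components = 8

8


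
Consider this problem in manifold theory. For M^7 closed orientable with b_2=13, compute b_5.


Poincare duality for closed orientable n-manifolds: b_k = b_{n-k}.
Here n = 7, so b_5 = b_2 = 13

13


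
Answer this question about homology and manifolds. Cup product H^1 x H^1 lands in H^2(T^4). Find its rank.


Cup product: H^p x H^q -> H^{p+q}; here p+q = 1+1 = 2.
rank H^k(T^n) = C(n,k).
C(4,2) = 6

6


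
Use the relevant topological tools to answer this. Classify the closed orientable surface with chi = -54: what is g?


chi = 2 - 2g for closed orientable surfaces.
-54 = 2 - 2g
2g = 2 - (-54) = 56
g = 28

28


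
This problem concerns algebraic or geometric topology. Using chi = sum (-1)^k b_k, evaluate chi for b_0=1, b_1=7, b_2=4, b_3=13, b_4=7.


chi = sum_k (-1)^k b_k.
= (1) + (-7) + (4) + (-13) + (7)
= -8

-8


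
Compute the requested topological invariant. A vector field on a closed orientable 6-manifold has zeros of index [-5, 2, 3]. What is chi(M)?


Poincare-Hopf: chi(M) = sum of indices of zeros.
chi = (-5) + (2) + (3) = 0

0


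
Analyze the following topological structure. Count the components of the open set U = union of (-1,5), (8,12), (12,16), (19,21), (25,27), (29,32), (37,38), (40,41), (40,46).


Sort and merge overlapping open intervals.
Merged: (-1,5), (8,12), (12,16), (19,21), (25,27), (29,32), (37,38), (40,46).
Number of components = 8

8


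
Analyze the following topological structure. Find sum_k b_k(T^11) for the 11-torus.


b_k(T^11) = C(11,k), so the sum over k is sum_k C(11,k) = 2^11.
Total = 2^11 = 2048

2048


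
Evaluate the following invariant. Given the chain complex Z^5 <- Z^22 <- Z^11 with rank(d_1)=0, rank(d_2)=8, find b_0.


rank H_k = rank(ker d_k) - rank(im d_{k+1}).
rank(ker d_0) = rank(C_0) - rank(d_0) = 5 - 0 = 5.
rank(im d_{0+1}) = 0.
rank H_0 = 5 - 0 = 5

5


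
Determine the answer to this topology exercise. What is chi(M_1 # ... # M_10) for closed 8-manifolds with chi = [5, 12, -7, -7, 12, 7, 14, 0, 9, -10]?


For n-manifolds: chi(A#B) = chi(A) + chi(B) - chi(S^8).
chi(S^8) = 1 + (-1)^8 = 2.
chi(#) = (sum chi_i) - (10-1)*chi(S^8) = 35 - 9*2 = 17

17


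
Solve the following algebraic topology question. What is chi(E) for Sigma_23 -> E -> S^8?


chi(S^8) = 2 (n even), chi(Sigma_23) = 2 - 2*23 = -44.
chi(E) = 2 * (-44) = -88

-88


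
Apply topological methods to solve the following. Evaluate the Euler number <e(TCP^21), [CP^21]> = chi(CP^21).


For any closed oriented manifold, <e(TM),[M]> = chi(M).
chi(CP^21) = 21+1 = 22

22


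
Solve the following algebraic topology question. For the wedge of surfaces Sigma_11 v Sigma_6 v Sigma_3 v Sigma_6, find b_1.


For a wedge X v Y: reduced H_k(X v Y) = H_k(X) + H_k(Y).
Each Sigma_g contributes b_1 = 2g.
b_1 = 22 + 12 + 6 + 12 = 52

52


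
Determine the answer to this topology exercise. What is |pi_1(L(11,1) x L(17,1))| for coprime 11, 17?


pi_1(X x Y) = pi_1(X) x pi_1(Y).
pi_1(L(11,1)) = Z/11, pi_1(L(17,1)) = Z/17.
|Z/11 x Z/17| = 11 * 17 = 187

187


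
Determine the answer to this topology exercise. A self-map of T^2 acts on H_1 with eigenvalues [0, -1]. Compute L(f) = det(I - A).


For a torus self-map: L(f) = det(I - A) where A acts on H_1.
L(f) = (1-0) * (1--1) = 1 * 2 = 2

2


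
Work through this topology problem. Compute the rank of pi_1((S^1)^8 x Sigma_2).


pi_1(A x B) = pi_1(A) x pi_1(B); rank of abelianization = b_1.
b_1(T^8) = 8, b_1(Sigma_2) = 2*2 = 4.
b_1(product) = 8 + 4 = 12

12


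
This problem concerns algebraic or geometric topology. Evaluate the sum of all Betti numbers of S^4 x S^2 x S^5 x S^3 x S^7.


Total Betti number is multiplicative under products.
Each S^d (d>=1) has total Betti number 2.
There are 5 sphere factors.
Total = 2^5 = 32

32


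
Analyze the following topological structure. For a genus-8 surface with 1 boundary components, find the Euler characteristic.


For a compact orientable surface with genus g and b boundary components: chi = 2 - 2g - b.
chi = 2 - 2*8 - 1 = 2 - 16 - 1 = -15

-15


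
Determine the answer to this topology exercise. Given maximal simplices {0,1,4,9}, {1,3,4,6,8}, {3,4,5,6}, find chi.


Enumerate all faces; f-vector: f_0=8, f_1=18, f_2=17, f_3=7, f_4=1.
chi = sum (-1)^k f_k = 1

1


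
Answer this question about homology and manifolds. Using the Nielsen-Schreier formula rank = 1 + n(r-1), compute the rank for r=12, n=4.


Nielsen-Schreier: an index-n subgroup of F_r is free of rank 1 + n(r-1).
Equivalently: chi(cover) = n*chi(base); chi(vee_r S^1) = 1 - 12 = -11.
chi(E) = 4*(-11) = -44; rank = 1 - chi(E) = 1 - (-44) = 45.
rank = 1 + 4*(12-1) = 1 + 44 = 45

45


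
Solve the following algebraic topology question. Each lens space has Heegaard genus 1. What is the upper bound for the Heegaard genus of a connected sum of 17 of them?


Heegaard genus satisfies g(A#B) <= g(A) + g(B).
Each lens space has g = 1.
Upper bound: 17 * 1 = 17

17


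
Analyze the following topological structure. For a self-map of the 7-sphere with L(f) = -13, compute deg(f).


L(f) = 1 + (-1)^7 deg(f) on S^7.
-13 = 1 + (-1)^7 * deg(f)
(-1)^7 * deg(f) = -14
deg(f) = 14

14


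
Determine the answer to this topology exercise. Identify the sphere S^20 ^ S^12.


S^m ^ S^n = S^{m+n}.
k = 20 + 12 = 32

32


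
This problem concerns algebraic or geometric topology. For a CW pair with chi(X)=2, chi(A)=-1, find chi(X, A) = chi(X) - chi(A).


Relative Euler characteristic: chi(X, A) = chi(X) - chi(A).
= 2 - (-1) = 3

3


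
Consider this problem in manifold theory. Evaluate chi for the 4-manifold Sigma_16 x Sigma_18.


chi(Sigma_16) = 2 - 2*16 = -30
chi(Sigma_18) = 2 - 2*18 = -34
chi(product) = (-30) * (-34) = 1020

1020


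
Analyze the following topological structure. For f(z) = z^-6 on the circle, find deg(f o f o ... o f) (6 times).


deg(f) = -6. Degree is multiplicative: deg(f^6) = (deg f)^6.
deg(f^6) = (-6)^6 = 46656

46656


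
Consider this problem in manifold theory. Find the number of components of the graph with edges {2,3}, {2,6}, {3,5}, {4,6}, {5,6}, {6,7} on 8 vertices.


Run DFS/union-find over 8 vertices.
V = 8, E = 6.
Number of components = 3

3


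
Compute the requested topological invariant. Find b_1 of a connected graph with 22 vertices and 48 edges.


For a connected graph: rank(pi_1) = b_1 = E - V + 1 = 1 - chi.
chi = V - E = 22 - 48 = -26.
rank = 1 - (-26) = 48 - 22 + 1 = 27

27


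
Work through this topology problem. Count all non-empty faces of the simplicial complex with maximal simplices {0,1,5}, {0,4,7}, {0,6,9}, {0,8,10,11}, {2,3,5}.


Each maximal simplex on m vertices has 2^m - 1 nonempty faces.
Take the union (dedupe shared faces).
Total distinct faces = 39

39


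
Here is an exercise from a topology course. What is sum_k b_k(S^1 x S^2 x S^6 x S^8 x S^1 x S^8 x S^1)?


Total Betti number is multiplicative under products.
Each S^d (d>=1) has total Betti number 2.
There are 7 sphere factors.
Total = 2^7 = 128

128


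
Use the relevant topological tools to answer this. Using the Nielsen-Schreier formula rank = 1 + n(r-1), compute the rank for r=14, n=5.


Nielsen-Schreier: an index-n subgroup of F_r is free of rank 1 + n(r-1).
Equivalently: chi(cover) = n*chi(base); chi(vee_r S^1) = 1 - 14 = -13.
chi(E) = 5*(-13) = -65; rank = 1 - chi(E) = 1 - (-65) = 66.
rank = 1 + 5*(14-1) = 1 + 65 = 66

66


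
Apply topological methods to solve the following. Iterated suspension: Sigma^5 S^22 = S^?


Each suspension raises dimension by 1: Sigma S^n = S^{n+1}.
Sigma^5 S^22 = S^{22+5} = S^27

27


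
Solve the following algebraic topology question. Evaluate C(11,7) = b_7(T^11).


By the Kunneth formula, b_k(T^n) = C(n,k).
b_7(T^11) = C(11,7).
C(11,7) = 11!/(7!*4!) = 330

330


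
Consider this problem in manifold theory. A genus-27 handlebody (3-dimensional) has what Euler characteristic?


A genus-g handlebody deformation retracts to a wedge of g circles.
chi(vee_g S^1) = 1 - g.
chi(H_27) = 1 - 27 = -26

-26


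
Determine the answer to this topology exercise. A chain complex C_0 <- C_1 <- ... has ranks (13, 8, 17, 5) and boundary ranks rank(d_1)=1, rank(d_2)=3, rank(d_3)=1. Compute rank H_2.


rank H_k = rank(ker d_k) - rank(im d_{k+1}).
rank(ker d_2) = rank(C_2) - rank(d_2) = 17 - 3 = 14.
rank(im d_{2+1}) = 1.
rank H_2 = 14 - 1 = 13

13


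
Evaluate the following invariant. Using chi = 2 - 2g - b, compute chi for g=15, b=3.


For a compact orientable surface with genus g and b boundary components: chi = 2 - 2g - b.
chi = 2 - 2*15 - 3 = 2 - 30 - 3 = -31

-31


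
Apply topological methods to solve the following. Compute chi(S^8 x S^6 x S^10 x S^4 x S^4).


chi is multiplicative: chi(X x Y) = chi(X) chi(Y).
Each even-dim sphere has chi = 2. There are 5 factors.
chi = 2^5 = 32

32


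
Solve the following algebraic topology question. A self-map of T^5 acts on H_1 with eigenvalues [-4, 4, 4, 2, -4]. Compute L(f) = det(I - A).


For a torus self-map: L(f) = det(I - A) where A acts on H_1.
L(f) = (1--4) * (1-4) * (1-4) * (1-2) * (1--4) = 5 * -3 * -3 * -1 * 5 = -225

-225


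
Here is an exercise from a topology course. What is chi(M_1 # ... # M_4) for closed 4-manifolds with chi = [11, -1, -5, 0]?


For n-manifolds: chi(A#B) = chi(A) + chi(B) - chi(S^4).
chi(S^4) = 1 + (-1)^4 = 2.
chi(#) = (sum chi_i) - (4-1)*chi(S^4) = 5 - 3*2 = -1

-1


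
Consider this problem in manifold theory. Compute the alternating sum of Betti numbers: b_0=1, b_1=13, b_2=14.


chi = sum_k (-1)^k b_k.
= (1) + (-13) + (14)
= 2

2


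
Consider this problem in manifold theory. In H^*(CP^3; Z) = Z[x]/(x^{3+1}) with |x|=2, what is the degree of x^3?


|x| = 2 in H^*(CP^n).
|x^3| = 3 * |x| = 3 * 2 = 6

6


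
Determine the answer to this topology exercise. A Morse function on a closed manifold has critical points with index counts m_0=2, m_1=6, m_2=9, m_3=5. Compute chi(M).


Morse theory: chi(M) = sum_k (-1)^k m_k where m_k = #(index-k critical points).
= (2) + (-6) + (9) + (-5) = 0

0


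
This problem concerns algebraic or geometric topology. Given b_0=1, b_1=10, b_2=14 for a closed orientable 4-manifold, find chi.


By Poincare duality b_k = b_{4-k}, so full Betti numbers: b_0=1, b_1=10, b_2=14, b_3=10, b_4=1.
chi = sum (-1)^k b_k = -4

-4


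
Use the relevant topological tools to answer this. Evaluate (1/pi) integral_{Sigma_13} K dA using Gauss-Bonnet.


Gauss-Bonnet: integral K dA = 2*pi*chi(M).
chi(Sigma_13) = 2 - 2*13 = -24.
(integral K dA)/pi = 2*chi = 2*(-24) = -48

-48


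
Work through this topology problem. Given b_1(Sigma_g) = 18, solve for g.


For a closed orientable surface: b_1 = 2g.
18 = 2g
g = 18 / 2 = 9

9


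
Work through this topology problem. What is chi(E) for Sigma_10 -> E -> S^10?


chi(S^10) = 2 (n even), chi(Sigma_10) = 2 - 2*10 = -18.
chi(E) = 2 * (-18) = -36

-36


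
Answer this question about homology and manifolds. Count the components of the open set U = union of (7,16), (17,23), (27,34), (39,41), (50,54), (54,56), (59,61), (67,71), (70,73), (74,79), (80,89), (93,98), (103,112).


Sort and merge overlapping open intervals.
Merged: (7,16), (17,23), (27,34), (39,41), (50,54), (54,56), (59,61), (67,73), (74,79), (80,89), (93,98), (103,112).
Number of components = 12

12


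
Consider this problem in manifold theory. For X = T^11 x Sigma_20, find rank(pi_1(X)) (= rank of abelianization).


pi_1(A x B) = pi_1(A) x pi_1(B); rank of abelianization = b_1.
b_1(T^11) = 11, b_1(Sigma_20) = 2*20 = 40.
b_1(product) = 11 + 40 = 51

51


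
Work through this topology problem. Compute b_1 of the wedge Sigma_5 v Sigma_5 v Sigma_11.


For a wedge X v Y: reduced H_k(X v Y) = H_k(X) + H_k(Y).
Each Sigma_g contributes b_1 = 2g.
b_1 = 10 + 10 + 22 = 42

42


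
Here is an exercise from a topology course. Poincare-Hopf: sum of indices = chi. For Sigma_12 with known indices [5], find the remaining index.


Poincare-Hopf: sum of indices = chi(M).
chi(Sigma_12) = 2 - 2*12 = -22.
Sum of known indices = 5.
x = chi - (sum known) = -22 - (5) = -27

-27


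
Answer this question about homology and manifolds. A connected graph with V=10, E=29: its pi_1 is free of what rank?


For a connected graph: rank(pi_1) = b_1 = E - V + 1 = 1 - chi.
chi = V - E = 10 - 29 = -19.
rank = 1 - (-19) = 29 - 10 + 1 = 20

20


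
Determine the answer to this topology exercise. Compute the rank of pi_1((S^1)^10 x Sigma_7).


pi_1(A x B) = pi_1(A) x pi_1(B); rank of abelianization = b_1.
b_1(T^10) = 10, b_1(Sigma_7) = 2*7 = 14.
b_1(product) = 10 + 14 = 24

24


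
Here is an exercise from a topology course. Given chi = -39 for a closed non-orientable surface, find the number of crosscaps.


chi = 2 - k for closed non-orientable surfaces with k crosscaps.
-39 = 2 - k
k = 2 - (-39) = 41

41


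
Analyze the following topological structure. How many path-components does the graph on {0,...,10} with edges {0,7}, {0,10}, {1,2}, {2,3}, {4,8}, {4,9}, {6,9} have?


Run DFS/union-find over 11 vertices.
V = 11, E = 7.
Number of components = 4

4


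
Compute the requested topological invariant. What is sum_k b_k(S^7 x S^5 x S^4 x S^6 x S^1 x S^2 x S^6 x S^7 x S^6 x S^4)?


Total Betti number is multiplicative under products.
Each S^d (d>=1) has total Betti number 2.
There are 10 sphere factors.
Total = 2^10 = 1024

1024


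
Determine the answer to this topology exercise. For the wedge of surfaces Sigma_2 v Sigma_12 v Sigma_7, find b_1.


For a wedge X v Y: reduced H_k(X v Y) = H_k(X) + H_k(Y).
Each Sigma_g contributes b_1 = 2g.
b_1 = 4 + 24 + 14 = 42

42


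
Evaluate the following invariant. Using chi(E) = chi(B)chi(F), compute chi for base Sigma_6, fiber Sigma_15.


For a fiber bundle F -> E -> B (with CW structure): chi(E) = chi(B) * chi(F).
chi(Sigma_6) = -10, chi(Sigma_15) = -28.
chi(E) = (-10) * (-28) = 280

280


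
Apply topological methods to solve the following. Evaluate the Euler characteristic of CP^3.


CP^3 has one cell in each even dimension 0, 2, ..., 2*3 (3+1 cells total).
All cells are even-dimensional, so chi = number of cells.
chi = 3 + 1 = 4

4


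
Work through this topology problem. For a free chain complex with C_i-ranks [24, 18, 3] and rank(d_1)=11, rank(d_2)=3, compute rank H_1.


rank H_k = rank(ker d_k) - rank(im d_{k+1}).
rank(ker d_1) = rank(C_1) - rank(d_1) = 18 - 11 = 7.
rank(im d_{1+1}) = 3.
rank H_1 = 7 - 3 = 4

4


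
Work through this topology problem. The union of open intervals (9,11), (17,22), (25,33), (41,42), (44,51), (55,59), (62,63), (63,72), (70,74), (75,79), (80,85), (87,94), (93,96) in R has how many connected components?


Sort and merge overlapping open intervals.
Merged: (9,11), (17,22), (25,33), (41,42), (44,51), (55,59), (62,63), (63,74), (75,79), (80,85), (87,96).
Number of components = 11

11


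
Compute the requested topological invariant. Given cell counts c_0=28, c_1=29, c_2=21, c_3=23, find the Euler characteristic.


chi = sum_k (-1)^k c_k.
= (-1)^0*28 + (-1)^1*29 + (-1)^2*21 + (-1)^3*23
= (28) + (-29) + (21) + (-23)
= -3

-3


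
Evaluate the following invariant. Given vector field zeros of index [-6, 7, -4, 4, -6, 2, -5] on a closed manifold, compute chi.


Poincare-Hopf: chi(M) = sum of indices of zeros.
chi = (-6) + (7) + (-4) + (4) + (-6) + (2) + (-5) = -8

-8


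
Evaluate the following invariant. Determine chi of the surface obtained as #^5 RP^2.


For a non-orientable closed surface with k crosscaps: chi = 2 - k.
Here k = 5.
chi = 2 - 5 = -3

-3


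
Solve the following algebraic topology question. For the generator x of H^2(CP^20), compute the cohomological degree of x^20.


|x| = 2 in H^*(CP^n).
|x^20| = 20 * |x| = 20 * 2 = 40

40


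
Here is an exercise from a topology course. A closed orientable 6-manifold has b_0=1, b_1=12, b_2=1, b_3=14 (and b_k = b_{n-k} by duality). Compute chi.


By Poincare duality b_k = b_{6-k}, so full Betti numbers: b_0=1, b_1=12, b_2=1, b_3=14, b_4=1, b_5=12, b_6=1.
chi = sum (-1)^k b_k = -34

-34


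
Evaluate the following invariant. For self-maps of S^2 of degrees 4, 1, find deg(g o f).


Degree is multiplicative under composition: deg(g o f) = deg(g) * deg(f).
= 1 * 4 = 4

4


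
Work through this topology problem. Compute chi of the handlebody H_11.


A genus-g handlebody deformation retracts to a wedge of g circles.
chi(vee_g S^1) = 1 - g.
chi(H_11) = 1 - 11 = -10

-10


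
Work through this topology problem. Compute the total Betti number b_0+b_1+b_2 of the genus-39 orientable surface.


For Sigma_39: b_0 = 1, b_1 = 2g = 78, b_2 = 1.
Total = 1 + 78 + 1 = 80

80


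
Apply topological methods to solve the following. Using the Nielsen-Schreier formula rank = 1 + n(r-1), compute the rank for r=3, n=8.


Nielsen-Schreier: an index-n subgroup of F_r is free of rank 1 + n(r-1).
Equivalently: chi(cover) = n*chi(base); chi(vee_r S^1) = 1 - 3 = -2.
chi(E) = 8*(-2) = -16; rank = 1 - chi(E) = 1 - (-16) = 17.
rank = 1 + 8*(3-1) = 1 + 16 = 17

17
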